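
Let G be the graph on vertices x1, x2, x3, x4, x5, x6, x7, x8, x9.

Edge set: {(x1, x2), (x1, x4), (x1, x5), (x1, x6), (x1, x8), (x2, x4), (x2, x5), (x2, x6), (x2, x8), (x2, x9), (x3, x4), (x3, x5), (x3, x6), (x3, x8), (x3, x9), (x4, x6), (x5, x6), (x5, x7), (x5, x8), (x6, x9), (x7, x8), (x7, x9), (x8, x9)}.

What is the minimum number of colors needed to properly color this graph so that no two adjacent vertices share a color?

4

x1, x2, x5, x8 are mutually adjacent (a clique of size 4), so at least 4 colors are needed.
4 colors suffice: color R → {x4, x5, x9}; color B → {x6, x8}; color G → {x2, x3, x7}; color Y → {x1}. No two adjacent vertices share a color.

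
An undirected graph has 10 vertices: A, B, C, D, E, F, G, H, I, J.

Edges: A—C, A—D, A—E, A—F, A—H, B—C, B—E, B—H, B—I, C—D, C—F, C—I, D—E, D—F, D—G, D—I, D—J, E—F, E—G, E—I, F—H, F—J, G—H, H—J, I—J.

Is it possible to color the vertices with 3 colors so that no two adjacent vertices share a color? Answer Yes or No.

No

A, C, D, F are pairwise adjacent (a clique of size 4), so at least 4 colors are needed.
So 3 colors are not enough.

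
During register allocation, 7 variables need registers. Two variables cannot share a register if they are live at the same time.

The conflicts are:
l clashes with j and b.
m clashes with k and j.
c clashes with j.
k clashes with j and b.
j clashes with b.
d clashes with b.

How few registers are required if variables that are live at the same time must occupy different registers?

l, j, b all conflict with each other, so at least 3 registers are needed.
3 registers suffice: l=3, m=2, c=2, k=3, j=1, d=1, b=2. Every pair that conflicts lands in different registers.

3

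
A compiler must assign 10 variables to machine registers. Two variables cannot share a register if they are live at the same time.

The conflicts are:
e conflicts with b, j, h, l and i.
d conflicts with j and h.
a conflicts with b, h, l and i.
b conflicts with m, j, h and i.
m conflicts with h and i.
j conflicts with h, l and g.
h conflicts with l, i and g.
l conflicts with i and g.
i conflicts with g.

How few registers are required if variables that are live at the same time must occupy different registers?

e, b, j, h are mutually in conflict, so at least 4 registers are needed.
4 registers suffice: register 1 → {h}; register 2 → {j, i}; register 3 → {d, b, l}; register 4 → {e, a, m, g}. No two conflicting variables share a register.

4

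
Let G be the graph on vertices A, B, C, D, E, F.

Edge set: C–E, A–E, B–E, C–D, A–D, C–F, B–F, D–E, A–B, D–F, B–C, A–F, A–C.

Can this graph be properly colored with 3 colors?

A, B, C, F form a clique, so at least 4 colors are needed.
So 3 colors are not enough.

No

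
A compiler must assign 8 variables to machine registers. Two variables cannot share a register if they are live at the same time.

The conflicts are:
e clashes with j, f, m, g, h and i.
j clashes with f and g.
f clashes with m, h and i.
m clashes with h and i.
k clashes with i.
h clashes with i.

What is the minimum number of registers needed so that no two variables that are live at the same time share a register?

5

e, f, m, h, i pairwise conflict, so at least 5 registers are needed.
Using 5 registers: e=1, j=3, f=2, m=5, g=2, k=1, h=4, i=3. No two conflicting variables share a register.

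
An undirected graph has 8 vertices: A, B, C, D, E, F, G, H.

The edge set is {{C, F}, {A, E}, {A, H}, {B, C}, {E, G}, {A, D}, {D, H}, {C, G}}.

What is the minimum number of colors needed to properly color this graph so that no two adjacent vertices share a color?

3

A, D, H are pairwise adjacent, so at least 3 colors are needed.
One proper 3-coloring: A=1, B=2, C=1, D=3, E=2, F=2, G=3, H=2. Each edge has distinct colors on its endpoints.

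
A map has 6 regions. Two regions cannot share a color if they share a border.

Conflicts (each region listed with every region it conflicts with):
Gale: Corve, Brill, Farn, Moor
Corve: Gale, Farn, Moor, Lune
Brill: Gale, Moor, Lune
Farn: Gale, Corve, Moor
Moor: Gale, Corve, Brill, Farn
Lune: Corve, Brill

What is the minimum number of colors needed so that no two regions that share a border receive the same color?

Gale, Corve, Farn, Moor pairwise conflict, so at least 4 colors are needed.
A valid assignment using 4 colors: Gale=1, Corve=3, Brill=3, Farn=4, Moor=2, Lune=1. Every pair that conflicts lands in different colors.

4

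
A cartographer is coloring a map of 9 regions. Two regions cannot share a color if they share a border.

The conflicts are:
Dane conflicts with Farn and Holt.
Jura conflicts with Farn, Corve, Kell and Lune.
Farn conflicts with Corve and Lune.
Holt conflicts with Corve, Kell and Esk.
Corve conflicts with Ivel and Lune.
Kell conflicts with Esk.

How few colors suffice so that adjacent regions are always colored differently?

Jura, Farn, Corve, Lune pairwise conflict, so at least 4 colors are needed.
4 colors suffice: Dane=1, Jura=3, Farn=2, Holt=2, Corve=1, Ivel=2, Kell=1, Esk=3, Lune=4. Every pair that conflicts lands in different colors.

4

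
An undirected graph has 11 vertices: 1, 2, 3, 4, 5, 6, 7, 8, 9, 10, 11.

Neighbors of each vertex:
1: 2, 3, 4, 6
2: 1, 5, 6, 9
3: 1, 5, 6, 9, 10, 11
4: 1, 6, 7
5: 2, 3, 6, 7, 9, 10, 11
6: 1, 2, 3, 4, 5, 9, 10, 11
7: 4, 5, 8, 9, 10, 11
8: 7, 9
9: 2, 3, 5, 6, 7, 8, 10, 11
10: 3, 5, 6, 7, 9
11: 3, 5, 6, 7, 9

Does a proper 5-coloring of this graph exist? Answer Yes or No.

The chromatic number is 5. 3, 5, 6, 9, 10 are pairwise adjacent (a clique of size 5), so at least 5 colors are needed.
5 colors suffice: color a → {6, 7}; color b → {1, 9}; color c → {4, 5, 8}; color d → {2, 3}; color e → {10, 11}.
That is already a proper 5-coloring.

Yes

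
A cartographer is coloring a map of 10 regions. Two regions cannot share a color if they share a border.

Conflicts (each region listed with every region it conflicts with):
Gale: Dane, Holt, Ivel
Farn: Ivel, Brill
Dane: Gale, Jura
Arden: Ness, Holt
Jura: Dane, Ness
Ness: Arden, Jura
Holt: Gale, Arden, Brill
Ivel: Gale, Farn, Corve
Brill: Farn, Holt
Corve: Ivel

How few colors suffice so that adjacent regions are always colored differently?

The cycle Brill-Holt-Gale-Ivel-Farn-Brill has odd length 5, so it cannot be 2-colored; at least 3 colors are needed.
3 colors suffice: color 1 → {Gale, Farn, Ness, Corve}; color 2 → {Dane, Holt, Ivel}; color 3 → {Arden, Jura, Brill}. Every pair that conflicts lands in different colors.

3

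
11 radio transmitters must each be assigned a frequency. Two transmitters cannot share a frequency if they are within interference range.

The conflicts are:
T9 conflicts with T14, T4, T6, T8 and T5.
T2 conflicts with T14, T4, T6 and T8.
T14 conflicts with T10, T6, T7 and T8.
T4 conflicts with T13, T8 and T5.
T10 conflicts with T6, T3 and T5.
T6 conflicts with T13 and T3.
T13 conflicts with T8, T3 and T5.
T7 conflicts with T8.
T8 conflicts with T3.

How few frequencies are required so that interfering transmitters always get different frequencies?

3

T10, T6, T3 are mutually in conflict, so at least 3 frequencies are needed.
3 frequencies suffice: frequency 1 → {T6, T8, T5}; frequency 2 → {T14, T4, T3}; frequency 3 → {T9, T2, T10, T13, T7}. No two conflicting transmitters share a frequency.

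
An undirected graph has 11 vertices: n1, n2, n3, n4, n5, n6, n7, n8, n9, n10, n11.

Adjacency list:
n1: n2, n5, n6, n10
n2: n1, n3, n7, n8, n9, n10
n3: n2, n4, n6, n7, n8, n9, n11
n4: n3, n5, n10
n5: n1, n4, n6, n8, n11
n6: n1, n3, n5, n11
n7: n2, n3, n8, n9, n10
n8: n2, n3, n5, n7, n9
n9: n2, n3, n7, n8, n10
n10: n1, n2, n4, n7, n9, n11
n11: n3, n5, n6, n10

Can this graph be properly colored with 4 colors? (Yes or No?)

No

n2, n3, n7, n8, n9 form a clique, so at least 5 colors are needed.
So 4 colors are not enough.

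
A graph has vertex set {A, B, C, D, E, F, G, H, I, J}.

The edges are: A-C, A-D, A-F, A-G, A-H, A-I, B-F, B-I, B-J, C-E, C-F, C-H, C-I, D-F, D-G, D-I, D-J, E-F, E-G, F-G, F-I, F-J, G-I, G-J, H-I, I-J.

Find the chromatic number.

5

D, F, G, I, J are pairwise adjacent (a clique of size 5), so at least 5 colors are needed.
5 colors suffice: color 1 → {F, H}; color 2 → {E, I}; color 3 → {B, C, G}; color 4 → {A, J}; color 5 → {D}. No two adjacent vertices share a color.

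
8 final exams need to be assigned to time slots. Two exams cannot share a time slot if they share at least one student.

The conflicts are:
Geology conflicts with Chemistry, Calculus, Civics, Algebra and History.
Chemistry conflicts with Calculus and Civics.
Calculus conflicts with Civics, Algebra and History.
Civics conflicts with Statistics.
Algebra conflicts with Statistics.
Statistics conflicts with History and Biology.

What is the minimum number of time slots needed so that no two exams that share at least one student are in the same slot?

4

Geology, Chemistry, Calculus, Civics are mutually in conflict, so at least 4 time slots are needed.
Using 4 time slots: Geology=1, Chemistry=4, Calculus=2, Civics=3, Algebra=3, Statistics=1, History=3, Biology=2. Every pair that conflicts lands in different time slots.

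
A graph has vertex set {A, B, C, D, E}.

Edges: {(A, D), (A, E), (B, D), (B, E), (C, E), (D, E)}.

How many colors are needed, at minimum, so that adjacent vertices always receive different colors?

3

A, D, E form a triangle, so at least 3 colors are needed.
3 colors suffice: color 1 → {E}; color 2 → {C, D}; color 3 → {A, B}. Every edge joins two different colors.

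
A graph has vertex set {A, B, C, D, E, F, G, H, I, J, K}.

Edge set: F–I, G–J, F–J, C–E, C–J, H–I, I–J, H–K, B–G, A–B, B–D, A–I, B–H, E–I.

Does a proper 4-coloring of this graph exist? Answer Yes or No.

Yes

The chromatic number is 3. F, I, J are mutually adjacent, so at least 3 colors are needed.
3 colors suffice: color 1 → {B, C, I, K}; color 2 → {A, D, E, H, J}; color 3 → {F, G}.
Since 4 ≥ 3, a proper 4-coloring certainly exists.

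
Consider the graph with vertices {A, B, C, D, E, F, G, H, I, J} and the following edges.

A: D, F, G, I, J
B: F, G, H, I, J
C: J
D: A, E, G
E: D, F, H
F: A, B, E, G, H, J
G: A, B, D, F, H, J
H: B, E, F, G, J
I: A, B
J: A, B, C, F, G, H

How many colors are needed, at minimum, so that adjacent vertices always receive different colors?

B, F, G, H, J form a clique, so at least 5 colors are needed.
One proper 5-coloring: A=4, B=5, C=1, D=1, E=2, F=1, G=2, H=4, I=1, J=3. Every edge joins two different colors.

5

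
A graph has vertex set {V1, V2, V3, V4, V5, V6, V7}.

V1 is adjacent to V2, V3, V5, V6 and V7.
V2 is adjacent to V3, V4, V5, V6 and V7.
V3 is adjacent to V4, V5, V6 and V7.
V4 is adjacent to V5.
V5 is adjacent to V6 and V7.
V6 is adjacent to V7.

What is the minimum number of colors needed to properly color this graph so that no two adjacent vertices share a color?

V1, V2, V3, V5, V6, V7 are pairwise adjacent (a clique of size 6), so at least 6 colors are needed.
6 colors suffice: color 1 → {V2}; color 2 → {V5}; color 3 → {V3}; color 4 → {V1, V4}; color 5 → {V6}; color 6 → {V7}. No two adjacent vertices share a color.

6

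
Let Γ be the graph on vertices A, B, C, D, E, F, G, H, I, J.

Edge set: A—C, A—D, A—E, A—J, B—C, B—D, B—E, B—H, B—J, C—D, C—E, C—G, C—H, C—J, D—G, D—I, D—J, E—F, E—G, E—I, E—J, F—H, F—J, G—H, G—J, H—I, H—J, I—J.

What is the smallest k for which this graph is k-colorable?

C, E, G, J are mutually adjacent (a clique of size 4), so at least 4 colors are needed.
4 colors suffice: color 1 → {J}; color 2 → {D, E, H}; color 3 → {C, F, I}; color 4 → {A, B, G}. Each edge has distinct colors on its endpoints.

4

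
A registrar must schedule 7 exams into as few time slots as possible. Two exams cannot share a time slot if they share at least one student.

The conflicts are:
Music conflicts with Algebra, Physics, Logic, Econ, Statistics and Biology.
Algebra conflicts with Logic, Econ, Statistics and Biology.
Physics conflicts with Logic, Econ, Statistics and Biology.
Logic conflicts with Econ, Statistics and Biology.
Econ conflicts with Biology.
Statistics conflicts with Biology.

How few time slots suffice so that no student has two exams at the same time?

Music, Algebra, Logic, Econ, Biology pairwise conflict, so at least 5 time slots are needed.
5 time slots suffice: time slot 1 → {Music}; time slot 2 → {Logic}; time slot 3 → {Biology}; time slot 4 → {Econ, Statistics}; time slot 5 → {Algebra, Physics}. No two conflicting exams share a time slot.

5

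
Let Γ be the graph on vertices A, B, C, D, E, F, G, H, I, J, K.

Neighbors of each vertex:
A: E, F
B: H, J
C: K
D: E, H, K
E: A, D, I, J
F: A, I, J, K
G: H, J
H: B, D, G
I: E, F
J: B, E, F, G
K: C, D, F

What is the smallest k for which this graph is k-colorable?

The cycle E-D-H-G-J-E has odd length 5, so it cannot be 2-colored; at least 3 colors are needed.
One proper 3-coloring: A=red, B=blue, C=blue, D=green, E=blue, F=blue, G=blue, H=red, I=red, J=red, K=red. Every edge joins two different colors.

3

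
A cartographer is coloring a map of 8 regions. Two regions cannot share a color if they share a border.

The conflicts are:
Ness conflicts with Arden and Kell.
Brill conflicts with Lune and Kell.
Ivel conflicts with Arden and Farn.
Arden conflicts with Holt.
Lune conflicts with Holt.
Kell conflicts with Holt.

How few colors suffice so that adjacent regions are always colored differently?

2

Ivel and Farn conflict, so at least 2 colors are needed.
2 colors suffice: color 1 → {Arden, Lune, Farn, Kell}; color 2 → {Ness, Brill, Ivel, Holt}. Each listed conflict is separated.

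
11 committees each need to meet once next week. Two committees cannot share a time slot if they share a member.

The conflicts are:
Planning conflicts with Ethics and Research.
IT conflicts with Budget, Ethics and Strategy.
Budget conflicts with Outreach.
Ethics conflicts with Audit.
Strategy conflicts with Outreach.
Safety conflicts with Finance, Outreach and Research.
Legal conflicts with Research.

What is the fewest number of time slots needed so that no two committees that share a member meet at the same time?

3

The cycle Budget-IT-Ethics-Planning-Research-Safety-Outreach-Budget has odd length 7, so it cannot be 2-colored; at least 3 time slots are needed.
3 time slots suffice: Planning=3, IT=2, Budget=1, Ethics=1, Strategy=1, Safety=1, Audit=2, Finance=2, Outreach=2, Legal=1, Research=2. Each listed conflict is separated.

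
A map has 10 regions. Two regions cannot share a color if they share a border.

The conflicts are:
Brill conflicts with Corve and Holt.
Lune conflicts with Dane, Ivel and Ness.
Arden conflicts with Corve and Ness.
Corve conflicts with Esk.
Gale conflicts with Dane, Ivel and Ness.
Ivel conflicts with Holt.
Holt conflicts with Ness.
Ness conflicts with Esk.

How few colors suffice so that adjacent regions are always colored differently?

3

The cycle Holt-Ness-Arden-Corve-Brill-Holt has odd length 5, so it cannot be 2-colored; at least 3 colors are needed.
3 colors suffice: Brill=3, Lune=2, Arden=2, Corve=1, Gale=2, Dane=1, Ivel=1, Holt=2, Ness=1, Esk=2. Each listed conflict is separated.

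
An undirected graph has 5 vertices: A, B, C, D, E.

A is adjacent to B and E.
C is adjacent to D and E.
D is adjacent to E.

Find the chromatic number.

C, D, E form a triangle, so at least 3 colors are needed.
A valid assignment using 3 colors: A=2, B=1, C=2, D=3, E=1. Every edge joins two different colors.

3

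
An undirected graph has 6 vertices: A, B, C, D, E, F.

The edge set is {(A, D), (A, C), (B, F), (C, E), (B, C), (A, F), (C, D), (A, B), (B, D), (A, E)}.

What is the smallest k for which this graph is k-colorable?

4

A, B, C, D form a clique, so at least 4 colors are needed.
4 colors suffice: color 1 → {A}; color 2 → {C, F}; color 3 → {B, E}; color 4 → {D}. Every edge joins two different colors.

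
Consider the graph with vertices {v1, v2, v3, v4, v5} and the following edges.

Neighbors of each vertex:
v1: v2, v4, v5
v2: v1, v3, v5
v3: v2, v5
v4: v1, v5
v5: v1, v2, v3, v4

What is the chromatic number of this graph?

v1, v2, v5 form a triangle, so at least 3 colors are needed.
3 colors suffice: v1=B, v2=G, v3=B, v4=G, v5=R. Every edge joins two different colors.

3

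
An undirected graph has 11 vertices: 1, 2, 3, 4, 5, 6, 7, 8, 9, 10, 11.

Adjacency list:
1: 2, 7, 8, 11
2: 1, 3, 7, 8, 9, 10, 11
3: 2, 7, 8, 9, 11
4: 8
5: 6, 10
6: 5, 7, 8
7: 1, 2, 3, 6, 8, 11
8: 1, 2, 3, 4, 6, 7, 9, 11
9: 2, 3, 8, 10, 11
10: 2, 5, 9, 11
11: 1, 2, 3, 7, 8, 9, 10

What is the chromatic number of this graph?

2, 3, 7, 8, 11 form a clique, so at least 5 colors are needed.
A valid assignment using 5 colors: 1=purple, 2=blue, 3=purple, 4=blue, 5=green, 6=blue, 7=yellow, 8=red, 9=yellow, 10=red, 11=green. Every edge joins two different colors.

5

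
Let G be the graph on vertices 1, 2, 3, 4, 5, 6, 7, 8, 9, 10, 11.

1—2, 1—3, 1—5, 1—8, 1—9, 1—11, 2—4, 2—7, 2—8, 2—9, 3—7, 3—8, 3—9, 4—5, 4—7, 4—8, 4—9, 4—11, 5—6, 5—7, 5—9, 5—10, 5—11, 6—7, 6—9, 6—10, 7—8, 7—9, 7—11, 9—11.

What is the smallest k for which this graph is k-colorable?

4, 5, 7, 9, 11 are pairwise adjacent (a clique of size 5), so at least 5 colors are needed.
5 colors suffice: color a → {8, 9, 10}; color b → {1, 7}; color c → {2, 3, 5}; color d → {4, 6}; color e → {11}. Every edge joins two different colors.

5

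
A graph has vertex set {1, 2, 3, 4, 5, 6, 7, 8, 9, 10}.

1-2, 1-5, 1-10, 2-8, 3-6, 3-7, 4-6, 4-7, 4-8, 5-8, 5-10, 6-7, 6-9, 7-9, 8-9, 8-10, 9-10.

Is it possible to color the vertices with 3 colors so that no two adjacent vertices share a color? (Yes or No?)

Yes

The chromatic number is 3. 4, 6, 7 are pairwise adjacent, so at least 3 colors are needed.
3 colors suffice: 1=a, 2=b, 3=c, 4=c, 5=c, 6=a, 7=b, 8=a, 9=c, 10=b.
That is already a proper 3-coloring.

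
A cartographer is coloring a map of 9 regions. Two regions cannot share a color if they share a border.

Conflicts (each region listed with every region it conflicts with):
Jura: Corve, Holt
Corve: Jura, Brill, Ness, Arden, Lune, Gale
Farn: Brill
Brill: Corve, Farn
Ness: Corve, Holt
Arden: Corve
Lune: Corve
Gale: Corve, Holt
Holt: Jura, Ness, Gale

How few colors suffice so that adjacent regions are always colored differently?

2

Farn and Brill conflict, so at least 2 colors are needed.
A valid assignment using 2 colors: Jura=2, Corve=1, Farn=1, Brill=2, Ness=2, Arden=2, Lune=2, Gale=2, Holt=1. No two conflicting regions share a color.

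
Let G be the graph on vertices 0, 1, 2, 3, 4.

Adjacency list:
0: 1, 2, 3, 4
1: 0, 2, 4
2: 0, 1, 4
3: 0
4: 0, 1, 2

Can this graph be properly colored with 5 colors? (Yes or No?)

Yes

The chromatic number is 4. 0, 1, 2, 4 form a clique, so at least 4 colors are needed.
4 colors suffice: color red → {0}; color blue → {3, 4}; color green → {2}; color yellow → {1}.
Since 5 ≥ 4, a proper 5-coloring certainly exists.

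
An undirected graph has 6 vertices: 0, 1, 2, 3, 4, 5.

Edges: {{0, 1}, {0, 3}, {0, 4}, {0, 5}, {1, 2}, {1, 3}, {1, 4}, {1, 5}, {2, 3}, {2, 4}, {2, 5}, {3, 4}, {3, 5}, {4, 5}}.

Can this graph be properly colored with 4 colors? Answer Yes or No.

No

1, 2, 3, 4, 5 are mutually adjacent (a clique of size 5), so at least 5 colors are needed.
So 4 colors are not enough.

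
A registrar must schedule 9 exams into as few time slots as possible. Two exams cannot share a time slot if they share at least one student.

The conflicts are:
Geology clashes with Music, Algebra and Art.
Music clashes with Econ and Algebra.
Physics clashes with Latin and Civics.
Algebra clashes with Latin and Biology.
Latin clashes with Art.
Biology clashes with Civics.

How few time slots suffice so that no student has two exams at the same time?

3

Geology, Music, Algebra are mutually in conflict, so at least 3 time slots are needed.
3 time slots suffice: time slot 1 → {Physics, Econ, Algebra, Art}; time slot 2 → {Music, Latin, Civics}; time slot 3 → {Geology, Biology}. Each listed conflict is separated.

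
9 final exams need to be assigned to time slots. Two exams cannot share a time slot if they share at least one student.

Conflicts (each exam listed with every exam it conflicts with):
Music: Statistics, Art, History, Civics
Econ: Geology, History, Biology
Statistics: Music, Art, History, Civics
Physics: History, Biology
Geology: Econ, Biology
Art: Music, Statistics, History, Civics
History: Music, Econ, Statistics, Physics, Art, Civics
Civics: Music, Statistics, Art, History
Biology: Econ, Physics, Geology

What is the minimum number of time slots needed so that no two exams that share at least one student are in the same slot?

5

Music, Statistics, Art, History, Civics all conflict with each other, so at least 5 time slots are needed.
Using 5 time slots: Music=3, Econ=2, Statistics=2, Physics=2, Geology=3, Art=5, History=1, Civics=4, Biology=1. No two conflicting exams share a time slot.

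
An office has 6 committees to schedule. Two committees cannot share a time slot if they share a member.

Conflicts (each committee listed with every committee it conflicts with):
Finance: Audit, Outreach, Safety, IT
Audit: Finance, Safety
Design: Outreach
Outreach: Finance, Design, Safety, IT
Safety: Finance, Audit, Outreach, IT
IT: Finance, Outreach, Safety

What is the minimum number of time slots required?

4

Finance, Outreach, Safety, IT pairwise conflict, so at least 4 time slots are needed.
4 time slots suffice: time slot 1 → {Finance, Design}; time slot 2 → {Safety}; time slot 3 → {Audit, Outreach}; time slot 4 → {IT}. No two conflicting committees share a time slot.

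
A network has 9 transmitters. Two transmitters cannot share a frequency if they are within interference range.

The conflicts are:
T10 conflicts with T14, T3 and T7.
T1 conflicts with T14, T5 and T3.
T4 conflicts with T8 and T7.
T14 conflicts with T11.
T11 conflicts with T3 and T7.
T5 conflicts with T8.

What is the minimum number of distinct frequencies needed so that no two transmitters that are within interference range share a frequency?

The cycle T1-T5-T8-T4-T7-T11-T3-T1 has odd length 7, so it cannot be 2-colored; at least 3 frequencies are needed.
3 frequencies suffice: frequency 1 → {T1, T8, T7}; frequency 2 → {T10, T4, T11, T5}; frequency 3 → {T14, T3}. Each listed conflict is separated.

3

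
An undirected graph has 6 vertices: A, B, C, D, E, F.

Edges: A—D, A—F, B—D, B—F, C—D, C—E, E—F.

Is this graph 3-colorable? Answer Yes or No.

The chromatic number is 3. The cycle F-B-D-C-E-F has odd length 5, so it cannot be 2-colored; at least 3 colors are needed.
3 colors suffice: A=blue, B=blue, C=blue, D=red, E=green, F=red.
That is already a proper 3-coloring.

Yes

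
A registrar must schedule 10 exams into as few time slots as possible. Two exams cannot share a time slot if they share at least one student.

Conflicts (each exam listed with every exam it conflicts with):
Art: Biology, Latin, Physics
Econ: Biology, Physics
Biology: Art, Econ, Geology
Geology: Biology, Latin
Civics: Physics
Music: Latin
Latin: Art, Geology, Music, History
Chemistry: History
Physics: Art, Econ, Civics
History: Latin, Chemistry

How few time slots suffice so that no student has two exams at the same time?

2

Music and Latin conflict, so at least 2 time slots are needed.
2 time slots suffice: time slot 1 → {Biology, Latin, Chemistry, Physics}; time slot 2 → {Art, Econ, Geology, Civics, Music, History}. No two conflicting exams share a time slot.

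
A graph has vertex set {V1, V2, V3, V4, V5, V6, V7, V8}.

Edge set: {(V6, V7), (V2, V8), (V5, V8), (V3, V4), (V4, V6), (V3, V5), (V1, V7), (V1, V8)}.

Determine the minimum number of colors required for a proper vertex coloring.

3

The cycle V8-V5-V3-V4-V6-V7-V1-V8 has odd length 7, so it cannot be 2-colored; at least 3 colors are needed.
3 colors suffice: V1=blue, V2=blue, V3=green, V4=red, V5=blue, V6=blue, V7=red, V8=red. Every edge joins two different colors.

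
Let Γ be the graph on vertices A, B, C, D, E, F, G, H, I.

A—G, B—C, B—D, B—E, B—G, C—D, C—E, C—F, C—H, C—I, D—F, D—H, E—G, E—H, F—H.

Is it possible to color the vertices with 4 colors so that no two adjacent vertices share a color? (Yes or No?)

Yes

The chromatic number is 4. C, D, F, H are mutually adjacent (a clique of size 4), so at least 4 colors are needed.
4 colors suffice: A=2, B=3, C=1, D=2, E=2, F=4, G=1, H=3, I=2.
That is already a proper 4-coloring.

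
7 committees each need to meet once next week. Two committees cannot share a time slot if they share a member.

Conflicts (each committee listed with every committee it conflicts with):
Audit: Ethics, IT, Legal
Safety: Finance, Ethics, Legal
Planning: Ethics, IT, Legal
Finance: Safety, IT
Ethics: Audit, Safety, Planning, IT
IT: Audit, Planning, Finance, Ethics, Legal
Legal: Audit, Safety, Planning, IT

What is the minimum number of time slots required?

3

Planning, IT, Legal pairwise conflict, so at least 3 time slots are needed.
3 time slots suffice: time slot 1 → {Safety, IT}; time slot 2 → {Finance, Ethics, Legal}; time slot 3 → {Audit, Planning}. No two conflicting committees share a time slot.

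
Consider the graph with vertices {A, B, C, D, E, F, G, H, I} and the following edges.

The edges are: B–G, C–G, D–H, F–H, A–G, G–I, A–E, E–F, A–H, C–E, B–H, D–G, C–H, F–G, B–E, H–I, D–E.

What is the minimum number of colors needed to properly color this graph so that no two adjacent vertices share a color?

2

D and E are adjacent, so at least 2 colors are needed.
2 colors suffice: A=2, B=2, C=2, D=2, E=1, F=2, G=1, H=1, I=2. Every edge joins two different colors.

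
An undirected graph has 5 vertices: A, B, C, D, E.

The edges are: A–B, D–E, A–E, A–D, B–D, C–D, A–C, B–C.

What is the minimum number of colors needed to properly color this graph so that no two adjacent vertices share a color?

4

A, B, C, D are mutually adjacent (a clique of size 4), so at least 4 colors are needed.
4 colors suffice: color red → {A}; color blue → {D}; color green → {B, E}; color yellow → {C}. No two adjacent vertices share a color.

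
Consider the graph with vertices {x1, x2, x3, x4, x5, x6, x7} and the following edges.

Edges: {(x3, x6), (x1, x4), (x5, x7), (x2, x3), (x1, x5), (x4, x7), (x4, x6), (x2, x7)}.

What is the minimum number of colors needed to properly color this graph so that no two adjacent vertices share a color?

3

The cycle x7-x4-x6-x3-x2-x7 has odd length 5, so it cannot be 2-colored; at least 3 colors are needed.
3 colors suffice: x1=R, x2=B, x3=G, x4=B, x5=B, x6=R, x7=R. No two adjacent vertices share a color.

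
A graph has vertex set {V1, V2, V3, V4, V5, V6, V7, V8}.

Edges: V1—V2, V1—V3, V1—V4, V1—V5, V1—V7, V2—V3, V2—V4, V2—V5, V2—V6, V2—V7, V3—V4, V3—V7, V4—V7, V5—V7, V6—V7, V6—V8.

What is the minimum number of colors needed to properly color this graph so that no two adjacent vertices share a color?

5

V1, V2, V3, V4, V7 are pairwise adjacent (a clique of size 5), so at least 5 colors are needed.
A valid assignment using 5 colors: V1=green, V2=red, V3=yellow, V4=purple, V5=yellow, V6=green, V7=blue, V8=red. No two adjacent vertices share a color.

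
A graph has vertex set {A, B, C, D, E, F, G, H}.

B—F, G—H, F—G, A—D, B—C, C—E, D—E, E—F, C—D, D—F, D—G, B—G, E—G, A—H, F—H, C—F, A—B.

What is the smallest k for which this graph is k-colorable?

C, D, E, F are pairwise adjacent (a clique of size 4), so at least 4 colors are needed.
4 colors suffice: A=1, B=3, C=2, D=3, E=4, F=1, G=2, H=3. No two adjacent vertices share a color.

4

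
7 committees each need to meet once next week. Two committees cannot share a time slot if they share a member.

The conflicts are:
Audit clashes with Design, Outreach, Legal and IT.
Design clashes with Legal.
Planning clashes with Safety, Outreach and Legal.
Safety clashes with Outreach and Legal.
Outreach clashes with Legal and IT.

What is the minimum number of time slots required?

4

Planning, Safety, Outreach, Legal all conflict with each other, so at least 4 time slots are needed.
4 time slots suffice: time slot 1 → {Design, Outreach}; time slot 2 → {Legal, IT}; time slot 3 → {Audit, Planning}; time slot 4 → {Safety}. Each listed conflict is separated.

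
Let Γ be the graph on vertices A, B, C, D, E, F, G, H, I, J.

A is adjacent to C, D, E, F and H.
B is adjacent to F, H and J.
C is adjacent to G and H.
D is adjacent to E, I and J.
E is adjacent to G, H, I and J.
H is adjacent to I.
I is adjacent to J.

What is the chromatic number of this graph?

D, E, I, J form a clique, so at least 4 colors are needed.
4 colors suffice: A=green, B=red, C=red, D=yellow, E=red, F=blue, G=blue, H=blue, I=green, J=blue. Every edge joins two different colors.

4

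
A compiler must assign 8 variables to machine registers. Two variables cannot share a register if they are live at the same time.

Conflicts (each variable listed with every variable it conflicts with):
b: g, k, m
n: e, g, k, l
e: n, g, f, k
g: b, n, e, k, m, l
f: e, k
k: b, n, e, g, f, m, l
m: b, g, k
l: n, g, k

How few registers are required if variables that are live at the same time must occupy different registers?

4

b, g, k, m pairwise conflict, so at least 4 registers are needed.
4 registers suffice: b=4, n=3, e=4, g=2, f=2, k=1, m=3, l=4. Every pair that conflicts lands in different registers.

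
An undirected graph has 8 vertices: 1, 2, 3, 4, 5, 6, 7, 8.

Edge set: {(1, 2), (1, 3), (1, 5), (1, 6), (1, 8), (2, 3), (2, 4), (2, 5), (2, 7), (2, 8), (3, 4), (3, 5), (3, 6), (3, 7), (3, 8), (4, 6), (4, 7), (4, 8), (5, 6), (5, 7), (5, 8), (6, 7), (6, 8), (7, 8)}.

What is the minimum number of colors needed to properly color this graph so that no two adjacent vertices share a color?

5

3, 4, 6, 7, 8 are pairwise adjacent (a clique of size 5), so at least 5 colors are needed.
5 colors suffice: color red → {3}; color blue → {8}; color green → {4, 5}; color yellow → {1, 7}; color purple → {2, 6}. Each edge has distinct colors on its endpoints.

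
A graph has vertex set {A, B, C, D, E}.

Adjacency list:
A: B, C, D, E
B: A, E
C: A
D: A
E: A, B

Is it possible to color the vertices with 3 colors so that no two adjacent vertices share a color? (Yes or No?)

Yes

The chromatic number is 3. A, B, E are mutually adjacent, so at least 3 colors are needed.
One proper 3-coloring: A=1, B=2, C=2, D=2, E=3.
That is already a proper 3-coloring.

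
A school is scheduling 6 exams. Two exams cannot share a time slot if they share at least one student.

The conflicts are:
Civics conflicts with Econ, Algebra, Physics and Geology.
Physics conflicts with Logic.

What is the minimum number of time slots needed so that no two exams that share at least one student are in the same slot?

Civics and Physics conflict, so at least 2 time slots are needed.
Using 2 time slots: Civics=1, Econ=2, Algebra=2, Physics=2, Geology=2, Logic=1. Every pair that conflicts lands in different time slots.

2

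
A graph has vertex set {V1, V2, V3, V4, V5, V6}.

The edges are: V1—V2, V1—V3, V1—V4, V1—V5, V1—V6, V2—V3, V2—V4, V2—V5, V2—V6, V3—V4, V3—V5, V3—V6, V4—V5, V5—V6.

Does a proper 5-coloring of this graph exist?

Yes

The chromatic number is 5. V1, V2, V3, V4, V5 are pairwise adjacent (a clique of size 5), so at least 5 colors are needed.
5 colors suffice: V1=1, V2=2, V3=4, V4=5, V5=3, V6=5.
That is already a proper 5-coloring.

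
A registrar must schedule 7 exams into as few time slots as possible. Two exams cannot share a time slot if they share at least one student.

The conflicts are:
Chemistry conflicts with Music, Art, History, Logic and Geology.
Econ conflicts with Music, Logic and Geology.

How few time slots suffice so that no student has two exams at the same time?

Chemistry and Art conflict, so at least 2 time slots are needed.
2 time slots suffice: time slot 1 → {Chemistry, Econ}; time slot 2 → {Music, Art, History, Logic, Geology}. Every pair that conflicts lands in different time slots.

2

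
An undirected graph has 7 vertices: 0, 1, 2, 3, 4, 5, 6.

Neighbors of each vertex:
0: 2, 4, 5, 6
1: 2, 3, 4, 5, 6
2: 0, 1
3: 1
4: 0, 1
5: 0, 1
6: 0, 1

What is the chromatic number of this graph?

2

0 and 6 are adjacent, so at least 2 colors are needed.
2 colors suffice: color red → {0, 1}; color blue → {2, 3, 4, 5, 6}. No two adjacent vertices share a color.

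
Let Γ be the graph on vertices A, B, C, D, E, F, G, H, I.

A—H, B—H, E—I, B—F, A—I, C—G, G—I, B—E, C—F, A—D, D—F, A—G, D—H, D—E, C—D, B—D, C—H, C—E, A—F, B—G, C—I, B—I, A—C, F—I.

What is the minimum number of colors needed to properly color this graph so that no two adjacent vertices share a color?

A, C, D, F form a clique, so at least 4 colors are needed.
4 colors suffice: A=3, B=1, C=1, D=2, E=3, F=4, G=4, H=4, I=2. Each edge has distinct colors on its endpoints.

4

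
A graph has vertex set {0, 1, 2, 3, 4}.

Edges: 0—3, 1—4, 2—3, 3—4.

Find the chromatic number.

0 and 3 are adjacent, so at least 2 colors are needed.
A valid assignment using 2 colors: 0=blue, 1=red, 2=blue, 3=red, 4=blue. No two adjacent vertices share a color.

2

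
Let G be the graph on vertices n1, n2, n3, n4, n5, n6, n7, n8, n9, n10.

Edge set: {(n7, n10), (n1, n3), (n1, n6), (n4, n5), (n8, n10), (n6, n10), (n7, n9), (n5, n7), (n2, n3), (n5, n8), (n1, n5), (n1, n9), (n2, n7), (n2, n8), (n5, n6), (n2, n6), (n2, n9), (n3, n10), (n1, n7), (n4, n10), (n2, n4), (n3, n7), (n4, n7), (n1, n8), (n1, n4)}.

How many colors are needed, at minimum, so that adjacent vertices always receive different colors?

4

n1, n4, n5, n7 are mutually adjacent (a clique of size 4), so at least 4 colors are needed.
4 colors suffice: n1=2, n2=2, n3=3, n4=4, n5=3, n6=1, n7=1, n8=1, n9=3, n10=2. No two adjacent vertices share a color.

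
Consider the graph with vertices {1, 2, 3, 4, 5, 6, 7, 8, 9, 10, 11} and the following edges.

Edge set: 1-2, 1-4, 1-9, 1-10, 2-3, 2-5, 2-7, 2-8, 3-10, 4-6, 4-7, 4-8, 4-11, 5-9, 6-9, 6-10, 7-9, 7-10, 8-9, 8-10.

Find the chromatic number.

7 and 9 are adjacent, so at least 2 colors are needed.
A valid assignment using 2 colors: 1=blue, 2=red, 3=blue, 4=red, 5=blue, 6=blue, 7=blue, 8=blue, 9=red, 10=red, 11=blue. Every edge joins two different colors.

2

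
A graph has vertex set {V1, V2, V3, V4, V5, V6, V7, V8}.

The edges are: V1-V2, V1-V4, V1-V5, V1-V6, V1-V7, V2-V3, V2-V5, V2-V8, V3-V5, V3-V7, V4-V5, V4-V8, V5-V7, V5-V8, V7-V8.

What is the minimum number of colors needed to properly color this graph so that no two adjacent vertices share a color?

V1, V5, V7 form a triangle, so at least 3 colors are needed.
3 colors suffice: color 1 → {V5, V6}; color 2 → {V1, V3, V8}; color 3 → {V2, V4, V7}. Each edge has distinct colors on its endpoints.

3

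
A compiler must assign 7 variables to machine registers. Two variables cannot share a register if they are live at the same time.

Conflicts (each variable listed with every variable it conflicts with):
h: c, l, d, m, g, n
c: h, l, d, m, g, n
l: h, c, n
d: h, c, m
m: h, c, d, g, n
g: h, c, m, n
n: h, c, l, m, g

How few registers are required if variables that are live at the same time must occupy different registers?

h, c, m, g, n are mutually in conflict, so at least 5 registers are needed.
5 registers suffice: register 1 → {h}; register 2 → {c}; register 3 → {d, n}; register 4 → {l, m}; register 5 → {g}. Every pair that conflicts lands in different registers.

5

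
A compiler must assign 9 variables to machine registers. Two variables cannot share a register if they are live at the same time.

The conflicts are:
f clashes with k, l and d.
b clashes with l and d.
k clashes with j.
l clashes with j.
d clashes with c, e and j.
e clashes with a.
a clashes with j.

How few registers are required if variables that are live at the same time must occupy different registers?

2

b and d conflict, so at least 2 registers are needed.
Using 2 registers: f=2, b=2, k=1, l=1, d=1, c=2, e=2, a=1, j=2. No two conflicting variables share a register.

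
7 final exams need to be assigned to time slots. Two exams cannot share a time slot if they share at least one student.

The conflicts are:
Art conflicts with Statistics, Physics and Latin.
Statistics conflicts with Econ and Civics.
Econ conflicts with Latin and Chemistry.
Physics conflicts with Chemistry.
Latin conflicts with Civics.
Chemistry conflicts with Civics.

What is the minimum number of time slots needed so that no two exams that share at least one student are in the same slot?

The cycle Art-Statistics-Econ-Chemistry-Physics-Art has odd length 5, so it cannot be 2-colored; at least 3 time slots are needed.
3 time slots suffice: time slot 1 → {Art, Econ, Civics}; time slot 2 → {Statistics, Latin, Chemistry}; time slot 3 → {Physics}. Each listed conflict is separated.

3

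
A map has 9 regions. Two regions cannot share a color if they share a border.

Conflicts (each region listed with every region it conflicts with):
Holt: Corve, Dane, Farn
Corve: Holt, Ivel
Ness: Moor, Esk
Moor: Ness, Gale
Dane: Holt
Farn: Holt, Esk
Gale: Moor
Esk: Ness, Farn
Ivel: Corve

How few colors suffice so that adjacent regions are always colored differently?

2

Holt and Farn conflict, so at least 2 colors are needed.
2 colors suffice: color 1 → {Holt, Moor, Esk, Ivel}; color 2 → {Corve, Ness, Dane, Farn, Gale}. Every pair that conflicts lands in different colors.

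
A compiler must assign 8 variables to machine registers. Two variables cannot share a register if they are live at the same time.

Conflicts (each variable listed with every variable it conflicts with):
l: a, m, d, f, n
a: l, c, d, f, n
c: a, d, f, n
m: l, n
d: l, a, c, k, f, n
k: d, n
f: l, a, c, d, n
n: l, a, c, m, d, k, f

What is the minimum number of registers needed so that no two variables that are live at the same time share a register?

5

l, a, d, f, n pairwise conflict, so at least 5 registers are needed.
5 registers suffice: l=3, a=5, c=3, m=2, d=2, k=3, f=4, n=1. No two conflicting variables share a register.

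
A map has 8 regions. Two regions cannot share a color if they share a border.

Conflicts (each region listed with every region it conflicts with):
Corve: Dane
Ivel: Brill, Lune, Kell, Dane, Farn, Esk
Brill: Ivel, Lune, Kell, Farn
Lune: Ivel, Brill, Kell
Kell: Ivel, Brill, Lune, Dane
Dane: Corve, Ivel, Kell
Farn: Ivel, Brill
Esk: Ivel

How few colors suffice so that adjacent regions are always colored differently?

4

Ivel, Brill, Lune, Kell are mutually in conflict, so at least 4 colors are needed.
One proper 4-coloring: Corve=1, Ivel=1, Brill=3, Lune=4, Kell=2, Dane=3, Farn=2, Esk=2. Every pair that conflicts lands in different colors.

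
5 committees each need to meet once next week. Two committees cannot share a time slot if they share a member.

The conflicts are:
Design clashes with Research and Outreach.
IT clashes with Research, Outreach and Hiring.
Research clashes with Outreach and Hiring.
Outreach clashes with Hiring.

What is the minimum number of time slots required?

4

IT, Research, Outreach, Hiring all conflict with each other, so at least 4 time slots are needed.
Using 4 time slots: Design=3, IT=4, Research=2, Outreach=1, Hiring=3. No two conflicting committees share a time slot.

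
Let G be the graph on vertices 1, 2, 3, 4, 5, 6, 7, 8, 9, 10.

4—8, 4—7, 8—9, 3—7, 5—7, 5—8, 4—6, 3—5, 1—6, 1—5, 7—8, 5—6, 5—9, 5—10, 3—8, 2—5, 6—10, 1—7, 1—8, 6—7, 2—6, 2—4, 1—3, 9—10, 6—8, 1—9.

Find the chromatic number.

5

1, 3, 5, 7, 8 are mutually adjacent (a clique of size 5), so at least 5 colors are needed.
5 colors suffice: color red → {4, 5}; color blue → {3, 6, 9}; color green → {2, 8, 10}; color yellow → {1}; color purple → {7}. Each edge has distinct colors on its endpoints.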